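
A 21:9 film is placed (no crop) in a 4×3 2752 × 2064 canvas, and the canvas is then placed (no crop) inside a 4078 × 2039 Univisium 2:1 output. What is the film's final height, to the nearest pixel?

21:9 in 2752×2064: fills the width, so the film is 2752.00 × 1179.43.
4×3 in 4078×2039: fills the height, so the intermediate becomes 2718.67 × 2039.00 — a scale of ×0.9879.
So the film's height is 1179.43 × 0.9879 ≈ 1165.14.

1165 px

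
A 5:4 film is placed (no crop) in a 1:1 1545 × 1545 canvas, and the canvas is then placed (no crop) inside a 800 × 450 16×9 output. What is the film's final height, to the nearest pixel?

5:4 in 1545×1545: fills the width, so the film is 1545.00 × 1236.00.
1:1 in 800×450: fills the height, so the intermediate becomes 450.00 × 450.00 — a scale of ×0.2913.
So the film's height is 1236.00 × 0.2913 ≈ 360.00.

360 px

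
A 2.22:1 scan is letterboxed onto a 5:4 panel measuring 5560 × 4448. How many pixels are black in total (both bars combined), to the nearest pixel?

Since 2.220 > 1.250, the scan is width-limited.
That makes the image 2504.5045 px tall (5560 / 2.220).
Leftover height: 4448 − 2504.5045 = 1943.4955 px.
That's 1943.4955 × 5560 ≈ 10805835 black pixels.

10805835 pixels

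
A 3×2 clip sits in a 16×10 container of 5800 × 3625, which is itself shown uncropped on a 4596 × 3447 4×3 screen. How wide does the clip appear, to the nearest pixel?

4309 px

Inside the 5800×3625 canvas the clip is height-limited at 5437.50 × 3625.00.
Second fit — the 16×10 canvas into 4596×3447 spans the width: 4596.00 × 2872.50 (×0.7924 from 5800×3625).
So the clip's width is 5437.50 × 0.7924 ≈ 4308.75.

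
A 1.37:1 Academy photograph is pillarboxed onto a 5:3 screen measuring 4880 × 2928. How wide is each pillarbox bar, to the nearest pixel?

434 px

Since 1.370 < 1.667, the photograph is height-limited.
That makes the image 4011.36 px wide (2928 × 1.370).
Black = 4880 − 4011.36 = 868.64 px, or 434.32 per bar.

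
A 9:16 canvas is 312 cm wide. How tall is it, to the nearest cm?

555 cm

312·16/9 = 554.67.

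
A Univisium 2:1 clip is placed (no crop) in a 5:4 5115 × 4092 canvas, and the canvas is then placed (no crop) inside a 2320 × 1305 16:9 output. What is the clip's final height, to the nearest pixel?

816 px

Inside the 5115×4092 canvas the clip is width-limited at 5115.00 × 2557.50.
5:4 in 2320×1305: fills the height, so the intermediate becomes 1631.25 × 1305.00 — a scale of ×0.3189.
The clip scales with it: height 2557.50 × 0.3189 ≈ 815.62.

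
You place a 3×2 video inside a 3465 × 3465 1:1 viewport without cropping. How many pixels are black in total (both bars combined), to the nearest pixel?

3×2 (1.500) > 1:1 (1.000), so the video fills the width.
The video is 3465 × 2/3 ≈ 2310.0000 px tall.
Black = 3465 − 2310.0000 = 1155.0000 px.
Across the 3465-px span: 1155.0000 × 3465 ≈ 4002075 px.

4002075 pixels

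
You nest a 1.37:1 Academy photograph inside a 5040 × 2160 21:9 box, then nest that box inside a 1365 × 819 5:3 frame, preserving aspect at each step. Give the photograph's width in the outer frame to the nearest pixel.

801 px

Inside the 5040×2160 canvas the photograph is height-limited at 2959.20 × 2160.00.
The 21:9 canvas is width-limited in 1365×819, giving 1365.00 × 585.00; scale factor 0.2708.
The photograph scales with it: width 2959.20 × 0.2708 ≈ 801.45.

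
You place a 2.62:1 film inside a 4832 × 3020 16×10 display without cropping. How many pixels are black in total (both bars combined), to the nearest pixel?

5681104 pixels

Since 2.620 > 1.600, the film is width-limited.
Content height = 4832 / 2.620 ≈ 1844.2748 px.
Leftover height: 3020 − 1844.2748 = 1175.7252 px.
Across the 4832-px span: 1175.7252 × 4832 ≈ 5681104 px.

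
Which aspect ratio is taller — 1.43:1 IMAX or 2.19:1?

1.43:1 IMAX

1.43 and 2.19; 2.19 > 1.43. The smaller width-to-height ratio is the taller frame.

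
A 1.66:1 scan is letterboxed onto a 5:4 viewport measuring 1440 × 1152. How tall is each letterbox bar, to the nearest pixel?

1.66:1 is wider than 5:4, so it spans the full width.
Content height = 1440 / 1.660 ≈ 867.47 px.
Leftover height: 1152 − 867.47 = 284.53 px → 142.27 each side.

142 px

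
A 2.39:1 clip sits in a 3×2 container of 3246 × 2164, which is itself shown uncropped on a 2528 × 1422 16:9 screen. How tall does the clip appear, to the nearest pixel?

892 px

2.39:1 in 3246×2164: fills the width, so the clip is 3246.00 × 1358.16.
Second fit — the 3×2 canvas into 2528×1422 spans the height: 2133.00 × 1422.00 (×0.6571 from 3246×2164).
So the clip's height is 1358.16 × 0.6571 ≈ 892.47.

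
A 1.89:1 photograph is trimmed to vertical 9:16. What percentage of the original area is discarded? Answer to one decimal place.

70.2%

Going from 1.89:1 to vertical 9:16 means cutting width while keeping height.
Fraction kept = (0.562)/(1.890) ≈ 29.76%, so 70.24% is lost.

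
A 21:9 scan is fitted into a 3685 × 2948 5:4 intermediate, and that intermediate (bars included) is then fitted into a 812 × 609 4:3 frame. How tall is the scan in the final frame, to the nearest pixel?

Inside the 3685×2948 canvas the scan is width-limited at 3685.00 × 1579.29.
5:4 in 812×609: fills the height, so the intermediate becomes 761.25 × 609.00 — a scale of ×0.2066.
Applying the same ×0.2066: 1579.29 → 326.25.

326 px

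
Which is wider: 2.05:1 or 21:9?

2.05 and 21:9 = 2.333; 2.333 > 2.05.

21:9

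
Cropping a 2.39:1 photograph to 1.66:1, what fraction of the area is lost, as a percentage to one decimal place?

30.5%

1.66:1 is narrower than 2.39:1, so the crop keeps the full height and trims the width.
Area ratio = (1.660)/(2.390) = 69.46%; the remaining 30.54% is cropped out.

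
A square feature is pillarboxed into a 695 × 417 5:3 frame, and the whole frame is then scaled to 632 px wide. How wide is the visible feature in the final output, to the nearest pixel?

379 px

At 695×417 the feature is height-limited, so width = 417 × 1/1 ≈ 417.00 px.
Scaling 695 → 632 is ×0.9094, so the width becomes 417.00 × 0.9094 ≈ 379.20 px.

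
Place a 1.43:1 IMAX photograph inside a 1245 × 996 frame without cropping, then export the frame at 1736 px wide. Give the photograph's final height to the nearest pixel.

1214 px

In the 1245×996 frame the photograph fills the width: height = 1245 / 1.430 ≈ 870.63 px.
Scaling 1245 → 1736 is ×1.3944, so the height becomes 870.63 × 1.3944 ≈ 1213.99 px.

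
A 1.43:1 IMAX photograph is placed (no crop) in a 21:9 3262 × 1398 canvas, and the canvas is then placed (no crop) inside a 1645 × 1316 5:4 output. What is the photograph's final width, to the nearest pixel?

1008 px

Inside the 3262×1398 canvas the photograph is height-limited at 1999.14 × 1398.00.
The 21:9 canvas is width-limited in 1645×1316, giving 1645.00 × 705.00; scale factor 0.5043.
So the photograph's width is 1999.14 × 0.5043 ≈ 1008.15.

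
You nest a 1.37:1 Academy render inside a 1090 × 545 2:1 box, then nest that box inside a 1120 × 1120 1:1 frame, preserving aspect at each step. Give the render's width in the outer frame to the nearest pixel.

767 px

Inside the 1090×545 canvas the render is height-limited at 746.65 × 545.00.
The 2:1 canvas is width-limited in 1120×1120, giving 1120.00 × 560.00; scale factor 1.0275.
Applying the same ×1.0275: 746.65 → 767.20.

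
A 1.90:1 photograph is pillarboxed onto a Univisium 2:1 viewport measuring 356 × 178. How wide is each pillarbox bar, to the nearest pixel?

9 px

Since 1.900 < 2.000, the photograph is height-limited.
The photograph is 178 × 1.900 ≈ 338.20 px wide.
Leftover width: 356 − 338.20 = 17.80 px → 8.90 each side.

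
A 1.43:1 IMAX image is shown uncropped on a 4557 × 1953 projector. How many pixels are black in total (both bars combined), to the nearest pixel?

Since 1.430 < 2.333, the image is height-limited.
The image is 1953 × 1.430 ≈ 2792.7900 px wide.
Black = 4557 − 2792.7900 = 1764.2100 px.
Bar area = 1764.2100 × 1953 ≈ 3445502 px.

3445502 pixels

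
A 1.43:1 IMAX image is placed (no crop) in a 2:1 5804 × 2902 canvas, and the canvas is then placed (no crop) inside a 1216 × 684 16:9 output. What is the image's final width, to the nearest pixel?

869 px

Inside the 5804×2902 canvas the image is height-limited at 4149.86 × 2902.00.
Second fit — the 2:1 canvas into 1216×684 spans the width: 1216.00 × 608.00 (×0.2095 from 5804×2902).
Applying the same ×0.2095: 4149.86 → 869.44.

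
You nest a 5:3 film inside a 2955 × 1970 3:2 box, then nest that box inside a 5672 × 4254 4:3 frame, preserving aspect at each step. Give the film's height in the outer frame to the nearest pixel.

3403 px

Inside the 2955×1970 canvas the film is width-limited at 2955.00 × 1773.00.
3:2 in 5672×4254: fills the width, so the intermediate becomes 5672.00 × 3781.33 — a scale of ×1.9195.
The film scales with it: height 1773.00 × 1.9195 ≈ 3403.20.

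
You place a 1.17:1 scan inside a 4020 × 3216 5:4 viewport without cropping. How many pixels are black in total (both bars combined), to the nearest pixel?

1.17:1 is narrower than 5:4, so it spans the full height.
The scan is 3216 × 1.170 ≈ 3762.7200 px wide.
4020 − 3762.7200 = 257.2800 px of bars.
Across the 3216-px span: 257.2800 × 3216 ≈ 827412 px.

827412 pixels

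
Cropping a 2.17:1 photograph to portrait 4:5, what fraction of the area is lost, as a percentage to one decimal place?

Going from 2.17:1 to portrait 4:5 means cutting width while keeping height.
Area ratio = (0.800)/(2.170) = 36.87%; the remaining 63.13% is cropped out.

63.1%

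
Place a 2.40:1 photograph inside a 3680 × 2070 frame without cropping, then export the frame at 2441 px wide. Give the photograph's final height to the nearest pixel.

Fitted into 3680×2070, the photograph spans the width; its height is 3680 / 2.400 ≈ 1533.33 px.
Scaling 3680 → 2441 is ×0.6633, so the height becomes 1533.33 × 0.6633 ≈ 1017.08 px.

1017 px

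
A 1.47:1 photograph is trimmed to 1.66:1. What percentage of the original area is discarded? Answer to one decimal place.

Going from 1.47:1 to 1.66:1 means cutting height while keeping width.
(1.470)/(1.660) ≈ 0.886 of the area survives, leaving 11.45% discarded.

11.4%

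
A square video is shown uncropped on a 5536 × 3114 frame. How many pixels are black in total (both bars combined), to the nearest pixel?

7542108 pixels

Since 1.000 < 1.778, the video is height-limited.
Content width = 3114 × 1/1 ≈ 3114.0000 px.
Leftover width: 5536 − 3114.0000 = 2422.0000 px.
Bar area = 2422.0000 × 3114 ≈ 7542108 px.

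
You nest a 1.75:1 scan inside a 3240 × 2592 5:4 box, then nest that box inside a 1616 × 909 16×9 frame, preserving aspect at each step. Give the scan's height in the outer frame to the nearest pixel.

Inside the 3240×2592 canvas the scan is width-limited at 3240.00 × 1851.43.
5:4 in 1616×909: fills the height, so the intermediate becomes 1136.25 × 909.00 — a scale of ×0.3507.
The scan scales with it: height 1851.43 × 0.3507 ≈ 649.29.

649 px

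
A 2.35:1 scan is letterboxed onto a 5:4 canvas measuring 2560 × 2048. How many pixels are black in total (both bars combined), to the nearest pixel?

2.35:1 (2.350) > 5:4 (1.250), so the scan fills the width.
Content height = 2560 / 2.350 ≈ 1089.3617 px.
Leftover height: 2048 − 1089.3617 = 958.6383 px.
That's 958.6383 × 2560 ≈ 2454114 black pixels.

2454114 pixels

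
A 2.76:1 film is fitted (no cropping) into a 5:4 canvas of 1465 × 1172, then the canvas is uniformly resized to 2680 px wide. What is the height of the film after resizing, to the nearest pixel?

971 px

At 1465×1172 the film is width-limited, so height = 1465 / 2.760 ≈ 530.80 px.
The frame scales by 2680/1465 = 1.8294; 530.80 × 1.8294 ≈ 971.01 px.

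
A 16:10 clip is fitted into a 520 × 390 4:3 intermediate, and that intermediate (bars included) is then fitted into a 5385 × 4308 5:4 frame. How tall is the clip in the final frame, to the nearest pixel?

First fit — 16:10 into 520×390 spans the width: 520.00 × 325.00.
Second fit — the 4:3 canvas into 5385×4308 spans the width: 5385.00 × 4038.75 (×10.3558 from 520×390).
The clip scales with it: height 325.00 × 10.3558 ≈ 3365.62.

3366 px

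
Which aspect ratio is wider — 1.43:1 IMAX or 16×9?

1.43 and 16×9 = 1.778; 1.778 > 1.43.

16×9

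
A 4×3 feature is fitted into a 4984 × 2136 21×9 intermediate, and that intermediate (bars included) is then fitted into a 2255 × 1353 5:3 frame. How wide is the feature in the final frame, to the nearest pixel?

4×3 in 4984×2136: fills the height, so the feature is 2848.00 × 2136.00.
The 21×9 canvas is width-limited in 2255×1353, giving 2255.00 × 966.43; scale factor 0.4524.
The feature scales with it: width 2848.00 × 0.4524 ≈ 1288.57.

1289 px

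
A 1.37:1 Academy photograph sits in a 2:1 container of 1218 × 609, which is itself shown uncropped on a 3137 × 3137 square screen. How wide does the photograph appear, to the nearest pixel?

2149 px

1.37:1 Academy in 1218×609: fills the height, so the photograph is 834.33 × 609.00.
2:1 in 3137×3137: fills the width, so the intermediate becomes 3137.00 × 1568.50 — a scale of ×2.5755.
Applying the same ×2.5755: 834.33 → 2148.84.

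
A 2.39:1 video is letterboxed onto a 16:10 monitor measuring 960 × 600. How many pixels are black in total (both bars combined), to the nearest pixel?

190393 pixels

2.39:1 (2.390) > 16:10 (1.600), so the video fills the width.
Content height = 960 / 2.390 ≈ 401.6736 px.
Leftover height: 600 − 401.6736 = 198.3264 px.
Across the 960-px span: 198.3264 × 960 ≈ 190393 px.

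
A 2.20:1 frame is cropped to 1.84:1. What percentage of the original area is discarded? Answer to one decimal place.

The height stays; only width is cut (since 1.84:1 is narrower than 2.20:1).
(1.840)/(2.200) ≈ 0.836 of the area survives, leaving 16.36% discarded.

16.4%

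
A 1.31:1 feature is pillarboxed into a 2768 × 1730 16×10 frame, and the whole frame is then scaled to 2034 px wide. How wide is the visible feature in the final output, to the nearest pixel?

Fitted into 2768×1730, the feature spans the height; its width is 1730 × 1.310 ≈ 2266.30 px.
Resizing to 2034 px wide multiplies everything by 0.7348: 2266.30 → 1665.34 px.

1665 px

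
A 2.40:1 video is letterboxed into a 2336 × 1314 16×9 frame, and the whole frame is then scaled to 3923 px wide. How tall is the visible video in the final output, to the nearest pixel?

1635 px

Fitted into 2336×1314, the video spans the width; its height is 2336 / 2.400 ≈ 973.33 px.
Resizing to 3923 px wide multiplies everything by 1.6794: 973.33 → 1634.58 px.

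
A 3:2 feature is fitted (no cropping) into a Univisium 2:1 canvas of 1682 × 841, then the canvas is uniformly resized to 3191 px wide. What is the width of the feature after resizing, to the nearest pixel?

In the 1682×841 frame the feature fills the height: width = 841 × 3/2 ≈ 1261.50 px.
The frame scales by 3191/1682 = 1.8971; 1261.50 × 1.8971 ≈ 2393.25 px.

2393 px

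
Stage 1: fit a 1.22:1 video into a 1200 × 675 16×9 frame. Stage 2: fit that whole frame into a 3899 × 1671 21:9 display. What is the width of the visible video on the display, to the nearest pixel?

2039 px

1.22:1 in 1200×675: fills the height, so the video is 823.50 × 675.00.
The 16×9 canvas is height-limited in 3899×1671, giving 2970.67 × 1671.00; scale factor 2.4756.
Applying the same ×2.4756: 823.50 → 2038.62.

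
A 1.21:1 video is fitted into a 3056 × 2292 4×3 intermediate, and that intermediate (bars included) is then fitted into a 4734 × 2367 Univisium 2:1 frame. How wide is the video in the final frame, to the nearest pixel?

2864 px

1.21:1 in 3056×2292: fills the height, so the video is 2773.32 × 2292.00.
4×3 in 4734×2367: fills the height, so the intermediate becomes 3156.00 × 2367.00 — a scale of ×1.0327.
The video scales with it: width 2773.32 × 1.0327 ≈ 2864.07.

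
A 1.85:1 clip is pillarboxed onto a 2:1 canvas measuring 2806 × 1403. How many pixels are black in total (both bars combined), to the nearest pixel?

295261 pixels

Since 1.850 < 2.000, the clip is height-limited.
That makes the image 2595.5500 px wide (1403 × 1.850).
Leftover width: 2806 − 2595.5500 = 210.4500 px.
Bar area = 210.4500 × 1403 ≈ 295261 px.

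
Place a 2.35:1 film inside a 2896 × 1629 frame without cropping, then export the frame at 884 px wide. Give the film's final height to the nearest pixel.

Fitted into 2896×1629, the film spans the width; its height is 2896 / 2.350 ≈ 1232.34 px.
Scaling 2896 → 884 is ×0.3052, so the height becomes 1232.34 × 0.3052 ≈ 376.17 px.

376 px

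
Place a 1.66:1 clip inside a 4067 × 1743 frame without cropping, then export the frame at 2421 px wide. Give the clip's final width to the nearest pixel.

1722 px

In the 4067×1743 frame the clip fills the height: width = 1743 × 1.660 ≈ 2893.38 px.
Scaling 4067 → 2421 is ×0.5953, so the width becomes 2893.38 × 0.5953 ≈ 1722.37 px.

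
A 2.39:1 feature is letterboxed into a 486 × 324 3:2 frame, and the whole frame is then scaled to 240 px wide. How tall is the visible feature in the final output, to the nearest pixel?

100 px

Fitted into 486×324, the feature spans the width; its height is 486 / 2.390 ≈ 203.35 px.
The frame scales by 240/486 = 0.4938; 203.35 × 0.4938 ≈ 100.42 px.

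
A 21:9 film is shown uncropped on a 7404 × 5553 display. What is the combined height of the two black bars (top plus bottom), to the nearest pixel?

21:9 is wider than 4:3, so it spans the full width.
Content height = 7404 × 9/21 ≈ 3173.14 px.
Black = 5553 − 3173.14 = 2379.86 px.

2380 px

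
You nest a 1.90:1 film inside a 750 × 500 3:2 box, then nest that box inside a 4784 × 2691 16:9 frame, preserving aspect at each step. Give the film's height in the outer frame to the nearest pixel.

2124 px

Inside the 750×500 canvas the film is width-limited at 750.00 × 394.74.
The 3:2 canvas is height-limited in 4784×2691, giving 4036.50 × 2691.00; scale factor 5.3820.
The film scales with it: height 394.74 × 5.3820 ≈ 2124.47.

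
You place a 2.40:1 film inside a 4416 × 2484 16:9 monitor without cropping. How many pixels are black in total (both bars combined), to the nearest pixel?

Since 2.400 > 1.778, the film is width-limited.
The film is 4416 / 2.400 ≈ 1840.0000 px tall.
Leftover height: 2484 − 1840.0000 = 644.0000 px.
Across the 4416-px span: 644.0000 × 4416 ≈ 2843904 px.

2843904 pixels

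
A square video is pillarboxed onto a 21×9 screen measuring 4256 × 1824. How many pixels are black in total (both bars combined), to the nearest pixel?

4435968 pixels

Since 1.000 < 2.333, the video is height-limited.
Content width = 1824 × 1/1 ≈ 1824.0000 px.
Leftover width: 4256 − 1824.0000 = 2432.0000 px.
Bar area = 2432.0000 × 1824 ≈ 4435968 px.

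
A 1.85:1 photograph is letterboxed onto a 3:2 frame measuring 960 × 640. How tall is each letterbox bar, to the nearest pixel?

61 px

1.85:1 (1.850) > 3:2 (1.500), so the photograph fills the width.
That makes the image 518.92 px tall (960 / 1.850).
640 − 518.92 = 121.08 px of bars (60.54 each).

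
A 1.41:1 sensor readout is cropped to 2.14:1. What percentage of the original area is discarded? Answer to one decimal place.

Going from 1.41:1 to 2.14:1 means cutting height while keeping width.
Area ratio = (1.410)/(2.140) = 65.89%; the remaining 34.11% is cropped out.

34.1%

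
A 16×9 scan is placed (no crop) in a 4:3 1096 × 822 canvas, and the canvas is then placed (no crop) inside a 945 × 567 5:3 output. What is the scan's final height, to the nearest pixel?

First fit — 16×9 into 1096×822 spans the width: 1096.00 × 616.50.
4:3 in 945×567: fills the height, so the intermediate becomes 756.00 × 567.00 — a scale of ×0.6898.
So the scan's height is 616.50 × 0.6898 ≈ 425.25.

425 px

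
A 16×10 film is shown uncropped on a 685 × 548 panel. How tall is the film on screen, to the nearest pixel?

Since 1.600 > 1.250, the film is width-limited.
That makes the image 428.12 px tall (685 × 10/16).

428 px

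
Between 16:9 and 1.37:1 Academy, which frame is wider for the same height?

16:9 = 1.778 and 1.37; 1.778 > 1.37.

16:9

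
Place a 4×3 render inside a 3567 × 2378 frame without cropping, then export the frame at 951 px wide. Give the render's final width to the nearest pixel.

845 px

Fitted into 3567×2378, the render spans the height; its width is 2378 × 4/3 ≈ 3170.67 px.
Scaling 3567 → 951 is ×0.2666, so the width becomes 3170.67 × 0.2666 ≈ 845.33 px.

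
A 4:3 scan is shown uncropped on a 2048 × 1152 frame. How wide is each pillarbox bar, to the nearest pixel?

256 px

Since 1.333 < 1.778, the scan is height-limited.
That makes the image 1536.00 px wide (1152 × 4/3).
Leftover width: 2048 − 1536.00 = 512.00 px → 256.00 each side.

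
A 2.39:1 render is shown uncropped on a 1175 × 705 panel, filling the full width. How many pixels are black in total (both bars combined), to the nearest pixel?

250708 pixels

Content height = 1175 / 2.390 ≈ 491.6318 px.
Black = 705 − 491.6318 = 213.3682 px.
Across the 1175-px span: 213.3682 × 1175 ≈ 250708 px.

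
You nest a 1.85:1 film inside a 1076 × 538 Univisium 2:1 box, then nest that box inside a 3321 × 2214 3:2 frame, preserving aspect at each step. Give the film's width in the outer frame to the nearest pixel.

3072 px

First fit — 1.85:1 into 1076×538 spans the height: 995.30 × 538.00.
Univisium 2:1 in 3321×2214: fills the width, so the intermediate becomes 3321.00 × 1660.50 — a scale of ×3.0864.
Applying the same ×3.0864: 995.30 → 3071.93.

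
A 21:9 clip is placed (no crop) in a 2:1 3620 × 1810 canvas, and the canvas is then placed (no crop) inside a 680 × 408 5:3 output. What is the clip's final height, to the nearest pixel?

291 px

First fit — 21:9 into 3620×1810 spans the width: 3620.00 × 1551.43.
The 2:1 canvas is width-limited in 680×408, giving 680.00 × 340.00; scale factor 0.1878.
The clip scales with it: height 1551.43 × 0.1878 ≈ 291.43.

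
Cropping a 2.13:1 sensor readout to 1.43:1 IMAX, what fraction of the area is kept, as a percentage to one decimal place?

67.1%

The height stays; only width is cut (since 1.43:1 IMAX is narrower than 2.13:1).
Area ratio = (1.430)/(2.130) = 67.14% retained.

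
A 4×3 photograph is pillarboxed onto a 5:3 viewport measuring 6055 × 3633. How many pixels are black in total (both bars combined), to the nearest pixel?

Since 1.333 < 1.667, the photograph is height-limited.
That makes the image 4844.0000 px wide (3633 × 4/3).
Leftover width: 6055 − 4844.0000 = 1211.0000 px.
Bar area = 1211.0000 × 3633 ≈ 4399563 px.

4399563 pixels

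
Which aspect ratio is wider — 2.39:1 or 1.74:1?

2.39:1

2.39 and 1.74; 2.39 > 1.74.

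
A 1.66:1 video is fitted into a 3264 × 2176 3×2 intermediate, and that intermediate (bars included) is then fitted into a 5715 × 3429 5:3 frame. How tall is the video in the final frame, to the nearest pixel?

3098 px

First fit — 1.66:1 into 3264×2176 spans the width: 3264.00 × 1966.27.
The 3×2 canvas is height-limited in 5715×3429, giving 5143.50 × 3429.00; scale factor 1.5758.
The video scales with it: height 1966.27 × 1.5758 ≈ 3098.49.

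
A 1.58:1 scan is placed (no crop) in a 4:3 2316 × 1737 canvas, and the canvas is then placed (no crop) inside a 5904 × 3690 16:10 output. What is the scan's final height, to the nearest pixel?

First fit — 1.58:1 into 2316×1737 spans the width: 2316.00 × 1465.82.
Second fit — the 4:3 canvas into 5904×3690 spans the height: 4920.00 × 3690.00 (×2.1244 from 2316×1737).
The scan scales with it: height 1465.82 × 2.1244 ≈ 3113.92.

3114 px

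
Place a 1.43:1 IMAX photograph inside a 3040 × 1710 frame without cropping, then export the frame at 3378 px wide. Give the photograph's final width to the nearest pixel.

Fitted into 3040×1710, the photograph spans the height; its width is 1710 × 1.430 ≈ 2445.30 px.
The frame scales by 3378/3040 = 1.1112; 2445.30 × 1.1112 ≈ 2717.18 px.

2717 px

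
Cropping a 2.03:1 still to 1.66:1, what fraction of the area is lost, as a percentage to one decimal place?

18.2%

Going from 2.03:1 to 1.66:1 means cutting width while keeping height.
Area ratio = (1.660)/(2.030) = 81.77%; the remaining 18.23% is cropped out.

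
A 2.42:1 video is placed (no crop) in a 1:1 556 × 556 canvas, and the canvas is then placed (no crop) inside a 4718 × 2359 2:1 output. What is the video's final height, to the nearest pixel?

Inside the 556×556 canvas the video is width-limited at 556.00 × 229.75.
1:1 in 4718×2359: fills the height, so the intermediate becomes 2359.00 × 2359.00 — a scale of ×4.2428.
The video scales with it: height 229.75 × 4.2428 ≈ 974.79.

975 px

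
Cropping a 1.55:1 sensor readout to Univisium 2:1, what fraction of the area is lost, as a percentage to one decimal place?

22.5%

The width stays; only height is cut (since Univisium 2:1 is wider than 1.55:1).
(1.550)/(2.000) ≈ 0.775 of the area survives, leaving 22.50% discarded.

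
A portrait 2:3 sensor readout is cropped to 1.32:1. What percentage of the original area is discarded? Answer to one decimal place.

49.5%

Going from portrait 2:3 to 1.32:1 means cutting height while keeping width.
Area ratio = (0.667)/(1.320) = 50.51%; the remaining 49.49% is cropped out.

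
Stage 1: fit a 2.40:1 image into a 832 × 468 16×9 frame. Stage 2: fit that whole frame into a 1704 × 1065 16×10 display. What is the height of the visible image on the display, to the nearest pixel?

First fit — 2.40:1 into 832×468 spans the width: 832.00 × 346.67.
16×9 in 1704×1065: fills the width, so the intermediate becomes 1704.00 × 958.50 — a scale of ×2.0481.
The image scales with it: height 346.67 × 2.0481 ≈ 710.00.

710 px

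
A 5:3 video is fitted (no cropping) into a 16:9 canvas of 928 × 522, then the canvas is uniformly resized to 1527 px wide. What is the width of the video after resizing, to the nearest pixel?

In the 928×522 frame the video fills the height: width = 522 × 5/3 ≈ 870.00 px.
The frame scales by 1527/928 = 1.6455; 870.00 × 1.6455 ≈ 1431.56 px.

1432 px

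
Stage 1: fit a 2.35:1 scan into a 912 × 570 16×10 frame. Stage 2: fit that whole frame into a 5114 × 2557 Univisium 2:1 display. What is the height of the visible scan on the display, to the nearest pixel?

Inside the 912×570 canvas the scan is width-limited at 912.00 × 388.09.
The 16×10 canvas is height-limited in 5114×2557, giving 4091.20 × 2557.00; scale factor 4.4860.
The scan scales with it: height 388.09 × 4.4860 ≈ 1740.94.

1741 px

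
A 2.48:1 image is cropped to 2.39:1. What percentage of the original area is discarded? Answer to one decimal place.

2.39:1 is narrower than 2.48:1, so the crop keeps the full height and trims the width.
Area ratio = (2.390)/(2.480) = 96.37%; the remaining 3.63% is cropped out.

3.6%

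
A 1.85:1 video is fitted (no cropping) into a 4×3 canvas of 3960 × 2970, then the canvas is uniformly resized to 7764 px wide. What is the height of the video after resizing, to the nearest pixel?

At 3960×2970 the video is width-limited, so height = 3960 / 1.850 ≈ 2140.54 px.
Resizing to 7764 px wide multiplies everything by 1.9606: 2140.54 → 4196.76 px.

4197 px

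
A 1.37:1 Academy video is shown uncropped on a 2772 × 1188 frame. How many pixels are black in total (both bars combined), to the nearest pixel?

1.37:1 Academy (1.370) < 21×9 (2.333), so the video fills the height.
Content width = 1188 × 1.370 ≈ 1627.5600 px.
Black = 2772 − 1627.5600 = 1144.4400 px.
Across the 1188-px span: 1144.4400 × 1188 ≈ 1359595 px.

1359595 pixels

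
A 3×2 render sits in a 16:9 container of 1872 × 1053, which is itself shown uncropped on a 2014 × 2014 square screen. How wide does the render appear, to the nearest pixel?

3×2 in 1872×1053: fills the height, so the render is 1579.50 × 1053.00.
The 16:9 canvas is width-limited in 2014×2014, giving 2014.00 × 1132.88; scale factor 1.0759.
So the render's width is 1579.50 × 1.0759 ≈ 1699.31.

1699 px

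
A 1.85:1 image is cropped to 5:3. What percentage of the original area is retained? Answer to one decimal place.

5:3 is narrower than 1.85:1, so the crop keeps the full height and trims the width.
Fraction kept = (1.667)/(1.850) ≈ 90.09%.

90.1%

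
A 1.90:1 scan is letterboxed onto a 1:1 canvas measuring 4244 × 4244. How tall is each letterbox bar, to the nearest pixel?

1005 px

1.90:1 (1.900) > 1:1 (1.000), so the scan fills the width.
Content height = 4244 / 1.900 ≈ 2233.68 px.
Black = 4244 − 2233.68 = 2010.32 px, or 1005.16 per bar.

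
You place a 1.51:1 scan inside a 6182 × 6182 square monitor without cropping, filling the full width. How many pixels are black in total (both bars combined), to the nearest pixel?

12907770 pixels

The scan is 6182 / 1.510 ≈ 4094.0397 px tall.
Black = 6182 − 4094.0397 = 2087.9603 px.
Bar area = 2087.9603 × 6182 ≈ 12907770 px.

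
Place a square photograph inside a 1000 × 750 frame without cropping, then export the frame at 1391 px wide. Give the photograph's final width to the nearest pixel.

At 1000×750 the photograph is height-limited, so width = 750 × 1/1 ≈ 750.00 px.
The frame scales by 1391/1000 = 1.3910; 750.00 × 1.3910 ≈ 1043.25 px.

1043 px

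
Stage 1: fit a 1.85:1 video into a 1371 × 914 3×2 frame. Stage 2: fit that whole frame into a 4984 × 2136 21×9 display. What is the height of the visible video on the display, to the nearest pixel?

1732 px

1.85:1 in 1371×914: fills the width, so the video is 1371.00 × 741.08.
The 3×2 canvas is height-limited in 4984×2136, giving 3204.00 × 2136.00; scale factor 2.3370.
The video scales with it: height 741.08 × 2.3370 ≈ 1731.89.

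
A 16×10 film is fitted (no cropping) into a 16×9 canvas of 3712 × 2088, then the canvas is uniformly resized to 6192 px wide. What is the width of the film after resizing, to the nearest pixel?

5573 px

In the 3712×2088 frame the film fills the height: width = 2088 × 16/10 ≈ 3340.80 px.
Scaling 3712 → 6192 is ×1.6681, so the width becomes 3340.80 × 1.6681 ≈ 5572.80 px.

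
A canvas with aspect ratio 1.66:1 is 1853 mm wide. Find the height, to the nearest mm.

Height = 1853 / 1.660 = 1116.27.

1116 mm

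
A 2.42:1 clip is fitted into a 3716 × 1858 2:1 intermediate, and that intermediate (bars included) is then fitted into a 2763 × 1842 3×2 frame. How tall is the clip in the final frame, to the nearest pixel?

Inside the 3716×1858 canvas the clip is width-limited at 3716.00 × 1535.54.
2:1 in 2763×1842: fills the width, so the intermediate becomes 2763.00 × 1381.50 — a scale of ×0.7435.
So the clip's height is 1535.54 × 0.7435 ≈ 1141.74.

1142 px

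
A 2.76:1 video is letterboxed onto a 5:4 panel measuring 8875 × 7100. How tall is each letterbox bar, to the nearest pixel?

1942 px

2.76:1 is wider than 5:4, so it spans the full width.
That makes the image 3215.58 px tall (8875 / 2.760).
Leftover height: 7100 − 3215.58 = 3884.42 px → 1942.21 each side.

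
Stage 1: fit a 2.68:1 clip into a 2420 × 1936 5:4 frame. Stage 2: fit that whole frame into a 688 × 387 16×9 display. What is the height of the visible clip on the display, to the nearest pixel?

181 px

2.68:1 in 2420×1936: fills the width, so the clip is 2420.00 × 902.99.
Second fit — the 5:4 canvas into 688×387 spans the height: 483.75 × 387.00 (×0.1999 from 2420×1936).
Applying the same ×0.1999: 902.99 → 180.50.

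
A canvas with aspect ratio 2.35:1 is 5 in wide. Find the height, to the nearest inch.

5 / 2.350 = 2.13.

2 in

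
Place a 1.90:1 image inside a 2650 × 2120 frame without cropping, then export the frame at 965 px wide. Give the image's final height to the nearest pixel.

In the 2650×2120 frame the image fills the width: height = 2650 / 1.900 ≈ 1394.74 px.
Resizing to 965 px wide multiplies everything by 0.3642: 1394.74 → 507.89 px.

508 px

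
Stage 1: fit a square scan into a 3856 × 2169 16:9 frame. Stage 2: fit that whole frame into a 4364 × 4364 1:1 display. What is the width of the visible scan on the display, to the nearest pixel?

2455 px

Inside the 3856×2169 canvas the scan is height-limited at 2169.00 × 2169.00.
Second fit — the 16:9 canvas into 4364×4364 spans the width: 4364.00 × 2454.75 (×1.1317 from 3856×2169).
Applying the same ×1.1317: 2169.00 → 2454.75.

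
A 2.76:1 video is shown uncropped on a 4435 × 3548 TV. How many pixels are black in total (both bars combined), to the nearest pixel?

8608849 pixels

2.76:1 (2.760) > 5:4 (1.250), so the video fills the width.
Content height = 4435 / 2.760 ≈ 1606.8841 px.
3548 − 1606.8841 = 1941.1159 px of bars.
Bar area = 1941.1159 × 4435 ≈ 8608849 px.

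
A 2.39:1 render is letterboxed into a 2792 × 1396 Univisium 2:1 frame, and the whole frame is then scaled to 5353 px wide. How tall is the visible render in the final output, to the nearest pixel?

2240 px

In the 2792×1396 frame the render fills the width: height = 2792 / 2.390 ≈ 1168.20 px.
Resizing to 5353 px wide multiplies everything by 1.9173: 1168.20 → 2239.75 px.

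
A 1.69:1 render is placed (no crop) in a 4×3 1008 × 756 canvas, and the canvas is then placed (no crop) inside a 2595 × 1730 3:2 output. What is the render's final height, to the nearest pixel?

1365 px

1.69:1 in 1008×756: fills the width, so the render is 1008.00 × 596.45.
Second fit — the 4×3 canvas into 2595×1730 spans the height: 2306.67 × 1730.00 (×2.2884 from 1008×756).
Applying the same ×2.2884: 596.45 → 1364.89.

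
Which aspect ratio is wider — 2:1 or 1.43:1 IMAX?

2 and 1.43; 2 > 1.43.

2:1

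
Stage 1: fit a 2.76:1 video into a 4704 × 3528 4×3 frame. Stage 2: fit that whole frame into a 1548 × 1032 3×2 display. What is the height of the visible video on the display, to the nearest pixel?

2.76:1 in 4704×3528: fills the width, so the video is 4704.00 × 1704.35.
Second fit — the 4×3 canvas into 1548×1032 spans the height: 1376.00 × 1032.00 (×0.2925 from 4704×3528).
The video scales with it: height 1704.35 × 0.2925 ≈ 498.55.

499 px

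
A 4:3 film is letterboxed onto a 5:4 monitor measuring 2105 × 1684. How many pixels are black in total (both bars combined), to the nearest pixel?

221551 pixels

Since 1.333 > 1.250, the film is width-limited.
That makes the image 1578.7500 px tall (2105 × 3/4).
Black = 1684 − 1578.7500 = 105.2500 px.
That's 105.2500 × 2105 ≈ 221551 black pixels.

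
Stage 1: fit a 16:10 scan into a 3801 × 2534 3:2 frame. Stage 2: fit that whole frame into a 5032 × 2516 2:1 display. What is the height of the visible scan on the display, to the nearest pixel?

2359 px

16:10 in 3801×2534: fills the width, so the scan is 3801.00 × 2375.62.
Second fit — the 3:2 canvas into 5032×2516 spans the height: 3774.00 × 2516.00 (×0.9929 from 3801×2534).
So the scan's height is 2375.62 × 0.9929 ≈ 2358.75.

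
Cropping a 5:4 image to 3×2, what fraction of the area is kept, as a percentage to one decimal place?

3×2 is wider than 5:4, so the crop keeps the full width and trims the height.
Fraction kept = (1.250)/(1.500) ≈ 83.33%.

83.3%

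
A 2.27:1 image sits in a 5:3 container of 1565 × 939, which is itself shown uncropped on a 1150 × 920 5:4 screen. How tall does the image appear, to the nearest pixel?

2.27:1 in 1565×939: fills the width, so the image is 1565.00 × 689.43.
5:3 in 1150×920: fills the width, so the intermediate becomes 1150.00 × 690.00 — a scale of ×0.7348.
So the image's height is 689.43 × 0.7348 ≈ 506.61.

507 px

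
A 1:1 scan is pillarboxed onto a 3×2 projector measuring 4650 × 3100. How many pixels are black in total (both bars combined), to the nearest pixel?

4805000 pixels

1:1 is narrower than 3×2, so it spans the full height.
The scan is 3100 × 1/1 ≈ 3100.0000 px wide.
4650 − 3100.0000 = 1550.0000 px of bars.
Bar area = 1550.0000 × 3100 ≈ 4805000 px.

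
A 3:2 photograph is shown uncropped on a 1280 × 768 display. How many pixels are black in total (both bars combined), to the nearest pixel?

3:2 is narrower than 5:3, so it spans the full height.
Content width = 768 × 3/2 ≈ 1152.0000 px.
Leftover width: 1280 − 1152.0000 = 128.0000 px.
Across the 768-px span: 128.0000 × 768 ≈ 98304 px.

98304 pixels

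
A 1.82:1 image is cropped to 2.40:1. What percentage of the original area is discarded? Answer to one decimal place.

Going from 1.82:1 to 2.40:1 means cutting height while keeping width.
Fraction kept = (1.820)/(2.400) ≈ 75.83%, so 24.17% is lost.

24.2%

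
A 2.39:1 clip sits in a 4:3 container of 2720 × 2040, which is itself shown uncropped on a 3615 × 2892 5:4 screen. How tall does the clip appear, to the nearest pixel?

1513 px

2.39:1 in 2720×2040: fills the width, so the clip is 2720.00 × 1138.08.
4:3 in 3615×2892: fills the width, so the intermediate becomes 3615.00 × 2711.25 — a scale of ×1.3290.
Applying the same ×1.3290: 1138.08 → 1512.55.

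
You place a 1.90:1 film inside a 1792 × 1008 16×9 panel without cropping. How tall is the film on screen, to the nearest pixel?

Since 1.900 > 1.778, the film is width-limited.
Content height = 1792 / 1.900 ≈ 943.16 px.

943 px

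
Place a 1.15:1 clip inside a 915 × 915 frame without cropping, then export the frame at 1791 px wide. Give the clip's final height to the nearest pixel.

Fitted into 915×915, the clip spans the width; its height is 915 / 1.150 ≈ 795.65 px.
Resizing to 1791 px wide multiplies everything by 1.9574: 795.65 → 1557.39 px.

1557 px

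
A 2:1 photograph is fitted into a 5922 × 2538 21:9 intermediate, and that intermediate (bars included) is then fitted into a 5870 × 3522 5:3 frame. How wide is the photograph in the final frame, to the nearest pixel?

2:1 in 5922×2538: fills the height, so the photograph is 5076.00 × 2538.00.
The 21:9 canvas is width-limited in 5870×3522, giving 5870.00 × 2515.71; scale factor 0.9912.
Applying the same ×0.9912: 5076.00 → 5031.43.

5031 px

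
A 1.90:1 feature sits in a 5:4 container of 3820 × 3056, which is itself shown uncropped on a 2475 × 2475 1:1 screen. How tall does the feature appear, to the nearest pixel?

1303 px

First fit — 1.90:1 into 3820×3056 spans the width: 3820.00 × 2010.53.
5:4 in 2475×2475: fills the width, so the intermediate becomes 2475.00 × 1980.00 — a scale of ×0.6479.
The feature scales with it: height 2010.53 × 0.6479 ≈ 1302.63.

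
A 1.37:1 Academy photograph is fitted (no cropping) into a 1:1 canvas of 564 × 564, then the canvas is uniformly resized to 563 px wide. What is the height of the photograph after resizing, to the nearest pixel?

In the 564×564 frame the photograph fills the width: height = 564 / 1.370 ≈ 411.68 px.
Resizing to 563 px wide multiplies everything by 0.9982: 411.68 → 410.95 px.

411 px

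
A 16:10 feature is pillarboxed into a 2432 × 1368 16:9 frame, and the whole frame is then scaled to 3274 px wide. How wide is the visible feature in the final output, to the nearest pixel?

2947 px

In the 2432×1368 frame the feature fills the height: width = 1368 × 16/10 ≈ 2188.80 px.
The frame scales by 3274/2432 = 1.3462; 2188.80 × 1.3462 ≈ 2946.60 px.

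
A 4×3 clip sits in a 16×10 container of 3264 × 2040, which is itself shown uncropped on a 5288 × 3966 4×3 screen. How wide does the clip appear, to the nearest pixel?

4407 px

First fit — 4×3 into 3264×2040 spans the height: 2720.00 × 2040.00.
16×10 in 5288×3966: fills the width, so the intermediate becomes 5288.00 × 3305.00 — a scale of ×1.6201.
The clip scales with it: width 2720.00 × 1.6201 ≈ 4406.67.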